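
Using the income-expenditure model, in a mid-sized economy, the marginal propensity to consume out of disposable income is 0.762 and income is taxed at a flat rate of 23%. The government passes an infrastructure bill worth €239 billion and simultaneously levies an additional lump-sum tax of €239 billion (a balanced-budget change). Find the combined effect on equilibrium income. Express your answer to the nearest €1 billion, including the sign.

+€138 billion

Expenditure multiplier = 1/(1 − c(1−t)) = 1/(1 − 0.762×0.77) = 1/0.41326 ≈ 2.42.
ΔG contributes k·ΔG = (+€239 billion) / 0.41326 ≈ +€578.3 billion.
ΔT of +€239 billion changes first-round spending by −c·ΔT = −€182.118 billion, contributing k·(−c·ΔT) = (−€182.118 billion) / 0.41326 ≈ −€440.7 billion.
Net ΔY = k(ΔG − c·ΔT) = (+€56.882 billion) / 0.41326 ≈ +€138 billion.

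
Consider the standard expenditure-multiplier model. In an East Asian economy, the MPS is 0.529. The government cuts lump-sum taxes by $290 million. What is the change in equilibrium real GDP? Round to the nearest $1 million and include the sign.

+$258 million

MPC = 1 − MPS = 1 − 0.529 = 0.471.
A lump-sum tax change of −$290 million shifts disposable income by +$290 million; first-round consumption changes by −c × ΔT = −0.471 × (−$290 million) = +$136.59 million.
Expenditure multiplier = 1/(1 − MPC) = 1/(1 − 0.471) = 1/0.529 ≈ 1.89.
The tax multiplier is −c × k ≈ −0.89, so ΔY = k × (−c·ΔT) = (+$136.59 million) / 0.529 ≈ +$258 million.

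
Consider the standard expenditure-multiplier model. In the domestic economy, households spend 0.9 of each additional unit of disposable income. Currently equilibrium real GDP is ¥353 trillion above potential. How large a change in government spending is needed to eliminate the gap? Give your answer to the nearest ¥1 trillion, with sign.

Spending multiplier = 1/(1 − MPC) = 1/(1 − 0.9) = 1/0.1 = 10.
Need ΔY = −¥353 trillion, so ΔG = ΔY/k = (−¥353 trillion) × 0.1 ≈ −¥35 trillion.
The government should cut government spending by ¥35 trillion.

−¥35 trillion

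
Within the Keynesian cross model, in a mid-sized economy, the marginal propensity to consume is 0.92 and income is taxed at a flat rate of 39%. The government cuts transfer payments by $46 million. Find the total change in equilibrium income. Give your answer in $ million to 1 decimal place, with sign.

−$96.4 million

The transfer change shifts disposable income by −$46 million, so first-round consumption changes by c·ΔTR = 0.92 × (−$46 million) = −$42.32 million.
Expenditure multiplier = 1/(1 − c(1−t)) = 1/(1 − 0.92×0.61) = 1/0.4388 ≈ 2.279.
The transfer multiplier is c × k ≈ 2.097, so ΔY = k × (c·ΔTR) = (−$42.32 million) / 0.4388 ≈ −$96.4 million.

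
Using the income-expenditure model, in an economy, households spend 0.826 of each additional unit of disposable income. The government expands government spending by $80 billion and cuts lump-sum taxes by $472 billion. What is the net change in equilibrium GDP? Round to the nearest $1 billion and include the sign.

+$2,700 billion

Expenditure multiplier = 1/(1 − MPC) = 1/(1 − 0.826) = 1/0.174 ≈ 5.747.
ΔG contributes k·ΔG = (+$80 billion) / 0.174 ≈ +$459.8 billion.
ΔT of −$472 billion changes first-round spending by −c·ΔT = +$389.872 billion, contributing k·(−c·ΔT) = (+$389.872 billion) / 0.174 ≈ +$2,240.6 billion.
Net ΔY = k(ΔG − c·ΔT) = (+$469.872 billion) / 0.174 ≈ +$2,700 billion.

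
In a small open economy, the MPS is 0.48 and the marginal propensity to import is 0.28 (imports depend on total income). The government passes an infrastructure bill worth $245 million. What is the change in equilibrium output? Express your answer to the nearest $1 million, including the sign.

+$322 million

MPC = 1 − MPS = 1 − 0.48 = 0.52.
Government-spending multiplier = 1/(1 − c + m) = 1/(1 − 0.52 + 0.28) = 1/0.76 ≈ 1.316.
ΔY = k × ΔG = (+$245 million) / 0.76 ≈ +$322 million.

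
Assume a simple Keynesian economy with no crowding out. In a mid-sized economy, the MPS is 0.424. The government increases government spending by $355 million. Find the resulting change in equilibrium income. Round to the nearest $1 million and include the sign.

MPC = 1 − MPS = 1 − 0.424 = 0.576.
Spending multiplier = 1/(1 − MPC) = 1/(1 − 0.576) = 1/0.424 ≈ 2.358.
ΔY = k × ΔG = (+$355 million) / 0.424 ≈ +$837 million.

+$837 million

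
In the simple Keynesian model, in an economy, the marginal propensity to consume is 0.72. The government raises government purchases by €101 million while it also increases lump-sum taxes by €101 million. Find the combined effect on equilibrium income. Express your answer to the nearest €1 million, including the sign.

Expenditure multiplier = 1/(1 − MPC) = 1/(1 − 0.72) = 1/0.28 ≈ 3.571.
ΔG contributes k·ΔG = (+€101 million) / 0.28 ≈ +€360.7 million.
ΔT of +€101 million changes first-round spending by −c·ΔT = −€72.72 million, contributing k·(−c·ΔT) = (−€72.72 million) / 0.28 ≈ −€259.7 million.
With ΔG = ΔT and no other leakages, the balanced-budget multiplier is 1, so ΔY = ΔG = +€101 million.

+€101 million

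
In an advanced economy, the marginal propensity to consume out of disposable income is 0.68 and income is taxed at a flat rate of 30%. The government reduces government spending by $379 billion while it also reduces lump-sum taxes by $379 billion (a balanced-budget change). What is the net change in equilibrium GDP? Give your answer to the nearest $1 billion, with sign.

−$231 billion

Expenditure multiplier = 1/(1 − c(1−t)) = 1/(1 − 0.68×0.7) = 1/0.524 ≈ 1.908.
ΔG contributes k·ΔG = (−$379 billion) / 0.524 ≈ −$723.3 billion.
ΔT of −$379 billion changes first-round spending by −c·ΔT = +$257.72 billion, contributing k·(−c·ΔT) = (+$257.72 billion) / 0.524 ≈ +$491.8 billion.
Net ΔY = k(ΔG − c·ΔT) = (−$121.28 billion) / 0.524 ≈ −$231 billion.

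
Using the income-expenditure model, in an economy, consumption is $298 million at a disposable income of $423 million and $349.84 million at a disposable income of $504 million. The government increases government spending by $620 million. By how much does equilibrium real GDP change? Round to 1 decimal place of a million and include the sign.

MPC = ΔC/ΔYd = (349.84 − 298)/(504 − 423) = 51.84/81 = 0.64.
Expenditure multiplier = 1/(1 − MPC) = 1/(1 − 0.64) = 1/0.36 ≈ 2.778.
ΔY = k × ΔG = (+$620 million) / 0.36 ≈ +$1,722.2 million.

+$1,722.2 million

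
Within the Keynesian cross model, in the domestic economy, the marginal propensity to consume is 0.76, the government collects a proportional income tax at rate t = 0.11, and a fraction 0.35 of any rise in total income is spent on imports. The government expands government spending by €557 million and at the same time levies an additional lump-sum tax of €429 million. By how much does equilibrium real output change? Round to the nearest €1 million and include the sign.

Expenditure multiplier = 1/(1 − c(1−t) + m) = 1/(1 − 0.76×0.89 + 0.35) = 1/0.6736 ≈ 1.485.
ΔG contributes k·ΔG = (+€557 million) / 0.6736 ≈ +€826.9 million.
ΔT of +€429 million changes first-round spending by −c·ΔT = −€326.04 million, contributing k·(−c·ΔT) = (−€326.04 million) / 0.6736 ≈ −€484 million.
Net ΔY = k(ΔG − c·ΔT) = (+€230.96 million) / 0.6736 ≈ +€343 million.

+€343 million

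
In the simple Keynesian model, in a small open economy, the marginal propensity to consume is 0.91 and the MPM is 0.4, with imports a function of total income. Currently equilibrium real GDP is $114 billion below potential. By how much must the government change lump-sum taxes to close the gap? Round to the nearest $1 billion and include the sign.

Spending multiplier = 1/(1 − c + m) = 1/(1 − 0.91 + 0.4) = 1/0.49 ≈ 2.041.
Tax multiplier = −c·k = −0.91/0.49 ≈ −1.857. Need ΔY = +$114 billion, so ΔT = ΔY/(−c·k) = −(+$114 billion) × 0.49 / 0.91 ≈ −$61 billion.
The government should cut lump-sum taxes by $61 billion.

−$61 billion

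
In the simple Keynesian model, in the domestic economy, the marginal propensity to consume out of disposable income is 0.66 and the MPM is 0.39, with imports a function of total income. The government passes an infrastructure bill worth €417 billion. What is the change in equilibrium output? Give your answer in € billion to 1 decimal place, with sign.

Expenditure multiplier = 1/(1 − c + m) = 1/(1 − 0.66 + 0.39) = 1/0.73 ≈ 1.37.
ΔY = k × ΔG = (+€417 billion) / 0.73 ≈ +€571.2 billion.

+€571.2 billion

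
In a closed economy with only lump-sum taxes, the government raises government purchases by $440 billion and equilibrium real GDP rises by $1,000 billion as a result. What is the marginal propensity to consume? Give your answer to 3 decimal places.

Implied spending multiplier k = ΔY/ΔG = 1,000/440 ≈ 2.2727.
Since k = 1/(1 − MPC), MPC = 1 − 1/k = 1 − ΔG/ΔY = 1 − 440/1,000 = 0.560.

0.560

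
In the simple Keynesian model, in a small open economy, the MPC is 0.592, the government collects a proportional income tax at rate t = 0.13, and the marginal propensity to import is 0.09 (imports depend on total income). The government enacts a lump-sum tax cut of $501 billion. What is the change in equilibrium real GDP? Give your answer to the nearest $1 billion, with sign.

+$516 billion

A lump-sum tax change of −$501 billion shifts disposable income by +$501 billion; first-round consumption changes by −c × ΔT = −0.592 × (−$501 billion) = +$296.592 billion.
Expenditure multiplier = 1/(1 − c(1−t) + m) = 1/(1 − 0.592×0.87 + 0.09) = 1/0.57496 ≈ 1.739.
The tax multiplier is −c × k ≈ −1.03, so ΔY = k × (−c·ΔT) = (+$296.592 billion) / 0.57496 ≈ +$516 billion.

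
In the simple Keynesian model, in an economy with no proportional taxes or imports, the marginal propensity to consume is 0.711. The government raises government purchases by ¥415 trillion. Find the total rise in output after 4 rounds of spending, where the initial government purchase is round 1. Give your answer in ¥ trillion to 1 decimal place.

¥1,069.0 trillion

Round 1 adds ΔG = ¥415 trillion; each later round is MPC = 0.711 times the previous.
After 4 rounds: 415 + 295.065 + 209.791215 + 149.161553865 = ΔG·(1 − c^4)/(1 − c) = 415 × (1 − 0.255551481441)/0.289 ≈ ¥1,069 trillion.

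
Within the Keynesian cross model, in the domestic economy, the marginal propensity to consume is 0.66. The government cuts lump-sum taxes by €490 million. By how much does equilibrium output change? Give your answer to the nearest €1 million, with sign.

+€951 million

A lump-sum tax change of −€490 million shifts disposable income by +€490 million; first-round consumption changes by −c × ΔT = −0.66 × (−€490 million) = +€323.4 million.
Expenditure multiplier = 1/(1 − MPC) = 1/(1 − 0.66) = 1/0.34 ≈ 2.941.
The tax multiplier is −c × k ≈ −1.941, so ΔY = k × (−c·ΔT) = (+€323.4 million) / 0.34 ≈ +€951 million.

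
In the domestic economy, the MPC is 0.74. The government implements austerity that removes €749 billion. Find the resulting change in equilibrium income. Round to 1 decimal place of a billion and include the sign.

−€2,880.8 billion

Government-spending multiplier = 1/(1 − MPC) = 1/(1 − 0.74) = 1/0.26 ≈ 3.846.
ΔY = k × ΔG = (−€749 billion) / 0.26 ≈ −€2,880.8 billion.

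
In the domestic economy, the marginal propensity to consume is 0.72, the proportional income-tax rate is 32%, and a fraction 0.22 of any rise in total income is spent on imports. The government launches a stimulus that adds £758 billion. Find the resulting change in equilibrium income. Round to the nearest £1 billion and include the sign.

Expenditure multiplier = 1/(1 − c(1−t) + m) = 1/(1 − 0.72×0.68 + 0.22) = 1/0.7304 ≈ 1.369.
ΔY = k × ΔG = (+£758 billion) / 0.7304 ≈ +£1,038 billion.

+£1,038 billion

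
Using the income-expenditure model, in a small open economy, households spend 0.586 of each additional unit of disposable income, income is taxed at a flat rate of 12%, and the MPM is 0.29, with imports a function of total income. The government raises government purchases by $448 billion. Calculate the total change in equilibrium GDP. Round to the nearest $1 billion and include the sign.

+$579 billion

Expenditure multiplier = 1/(1 − c(1−t) + m) = 1/(1 − 0.586×0.88 + 0.29) = 1/0.77432 ≈ 1.291.
ΔY = k × ΔG = (+$448 billion) / 0.77432 ≈ +$579 billion.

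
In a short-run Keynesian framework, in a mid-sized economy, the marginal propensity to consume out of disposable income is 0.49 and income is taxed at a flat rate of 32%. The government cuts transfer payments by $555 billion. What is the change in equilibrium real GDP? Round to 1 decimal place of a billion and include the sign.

The transfer change shifts disposable income by −$555 billion, so first-round consumption changes by c·ΔTR = 0.49 × (−$555 billion) = −$271.95 billion.
Expenditure multiplier = 1/(1 − c(1−t)) = 1/(1 − 0.49×0.68) = 1/0.6668 ≈ 1.5.
The transfer multiplier is c × k ≈ 0.735, so ΔY = k × (c·ΔTR) = (−$271.95 billion) / 0.6668 ≈ −$407.8 billion.

−$407.8 billion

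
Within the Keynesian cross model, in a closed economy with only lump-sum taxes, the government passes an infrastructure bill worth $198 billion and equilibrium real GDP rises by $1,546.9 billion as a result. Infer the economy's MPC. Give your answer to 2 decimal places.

Implied spending multiplier k = ΔY/ΔG = 1,546.9/198 ≈ 7.8126.
Since k = 1/(1 − MPC), MPC = 1 − 1/k = 1 − ΔG/ΔY = 1 − 198/1,546.9 ≈ 0.87.

0.87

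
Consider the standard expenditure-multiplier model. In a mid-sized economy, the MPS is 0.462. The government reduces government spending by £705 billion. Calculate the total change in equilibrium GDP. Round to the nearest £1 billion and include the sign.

MPC = 1 − MPS = 1 − 0.462 = 0.538.
Government-spending multiplier = 1/(1 − MPC) = 1/(1 − 0.538) = 1/0.462 ≈ 2.165.
ΔY = k × ΔG = (−£705 billion) / 0.462 ≈ −£1,526 billion.

−£1,526 billion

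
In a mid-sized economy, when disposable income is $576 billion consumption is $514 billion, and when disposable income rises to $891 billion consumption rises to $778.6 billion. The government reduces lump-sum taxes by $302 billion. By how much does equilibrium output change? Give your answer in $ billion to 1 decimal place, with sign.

MPC = ΔC/ΔYd = (778.6 − 514)/(891 − 576) = 264.6/315 = 0.84.
A lump-sum tax change of −$302 billion shifts disposable income by +$302 billion; first-round consumption changes by −c × ΔT = −0.84 × (−$302 billion) = +$253.68 billion.
Expenditure multiplier = 1/(1 − MPC) = 1/(1 − 0.84) = 1/0.16 = 6.25.
The tax multiplier is −c × k = −5.25, so ΔY = k × (−c·ΔT) = (+$253.68 billion) / 0.16 = +$1,585.5 billion.

+$1,585.5 billion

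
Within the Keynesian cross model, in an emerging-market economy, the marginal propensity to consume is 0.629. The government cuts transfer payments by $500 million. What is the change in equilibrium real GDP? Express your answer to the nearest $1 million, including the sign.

The transfer change shifts disposable income by −$500 million, so first-round consumption changes by c·ΔTR = 0.629 × (−$500 million) = −$314.5 million.
Expenditure multiplier = 1/(1 − MPC) = 1/(1 − 0.629) = 1/0.371 ≈ 2.695.
The transfer multiplier is c × k ≈ 1.695, so ΔY = k × (c·ΔTR) = (−$314.5 million) / 0.371 ≈ −$848 million.

−$848 million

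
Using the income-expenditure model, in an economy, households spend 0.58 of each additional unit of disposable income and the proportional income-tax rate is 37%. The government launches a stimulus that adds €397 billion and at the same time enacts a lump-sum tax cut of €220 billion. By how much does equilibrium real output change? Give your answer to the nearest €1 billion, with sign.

+€827 billion

Expenditure multiplier = 1/(1 − c(1−t)) = 1/(1 − 0.58×0.63) = 1/0.6346 ≈ 1.576.
ΔG contributes k·ΔG = (+€397 billion) / 0.6346 ≈ +€625.6 billion.
ΔT of −€220 billion changes first-round spending by −c·ΔT = +€127.6 billion, contributing k·(−c·ΔT) = (+€127.6 billion) / 0.6346 ≈ +€201.1 billion.
Net ΔY = k(ΔG − c·ΔT) = (+€524.6 billion) / 0.6346 ≈ +€827 billion.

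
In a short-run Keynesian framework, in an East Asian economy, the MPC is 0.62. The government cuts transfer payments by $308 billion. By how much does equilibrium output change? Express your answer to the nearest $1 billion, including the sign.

−$503 billion

The transfer change shifts disposable income by −$308 billion, so first-round consumption changes by c·ΔTR = 0.62 × (−$308 billion) = −$190.96 billion.
Expenditure multiplier = 1/(1 − MPC) = 1/(1 − 0.62) = 1/0.38 ≈ 2.632.
The transfer multiplier is c × k ≈ 1.632, so ΔY = k × (c·ΔTR) = (−$190.96 billion) / 0.38 ≈ −$503 billion.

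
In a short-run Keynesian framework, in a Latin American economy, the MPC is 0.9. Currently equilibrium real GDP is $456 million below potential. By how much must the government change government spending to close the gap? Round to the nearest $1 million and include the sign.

+$46 million

Spending multiplier = 1/(1 − MPC) = 1/(1 − 0.9) = 1/0.1 = 10.
Need ΔY = +$456 million, so ΔG = ΔY/k = (+$456 million) × 0.1 ≈ +$46 million.
The government should increase government spending by $46 million.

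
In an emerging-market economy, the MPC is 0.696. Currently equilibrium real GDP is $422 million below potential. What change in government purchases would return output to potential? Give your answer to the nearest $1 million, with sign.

Spending multiplier = 1/(1 − MPC) = 1/(1 − 0.696) = 1/0.304 ≈ 3.289.
Need ΔY = +$422 million, so ΔG = ΔY/k = (+$422 million) × 0.304 ≈ +$128 million.
The government should increase government purchases by $128 million.

+$128 million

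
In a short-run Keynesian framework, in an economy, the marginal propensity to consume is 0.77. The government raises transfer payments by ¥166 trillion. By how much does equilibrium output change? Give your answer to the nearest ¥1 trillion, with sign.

+¥556 trillion

The transfer change shifts disposable income by +¥166 trillion, so first-round consumption changes by c·ΔTR = 0.77 × (+¥166 trillion) = +¥127.82 trillion.
Expenditure multiplier = 1/(1 − MPC) = 1/(1 − 0.77) = 1/0.23 ≈ 4.348.
The transfer multiplier is c × k ≈ 3.348, so ΔY = k × (c·ΔTR) = (+¥127.82 trillion) / 0.23 ≈ +¥556 trillion.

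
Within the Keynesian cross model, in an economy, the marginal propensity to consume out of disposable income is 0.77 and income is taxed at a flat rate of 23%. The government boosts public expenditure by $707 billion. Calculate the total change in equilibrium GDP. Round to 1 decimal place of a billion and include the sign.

Expenditure multiplier = 1/(1 − c(1−t)) = 1/(1 − 0.77×0.77) = 1/0.4071 ≈ 2.456.
ΔY = k × ΔG = (+$707 billion) / 0.4071 ≈ +$1,736.7 billion.

+$1,736.7 billion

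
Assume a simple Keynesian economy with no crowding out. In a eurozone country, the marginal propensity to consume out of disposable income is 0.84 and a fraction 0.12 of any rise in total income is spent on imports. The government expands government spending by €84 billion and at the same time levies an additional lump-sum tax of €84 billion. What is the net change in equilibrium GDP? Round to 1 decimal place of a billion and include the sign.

Expenditure multiplier = 1/(1 − c + m) = 1/(1 − 0.84 + 0.12) = 1/0.28 ≈ 3.571.
ΔG contributes k·ΔG = (+€84 billion) / 0.28 = +€300 billion.
ΔT of +€84 billion changes first-round spending by −c·ΔT = −€70.56 billion, contributing k·(−c·ΔT) = (−€70.56 billion) / 0.28 = −€252 billion.
Net ΔY = k(ΔG − c·ΔT) = (+€13.44 billion) / 0.28 = +€48 billion.

+€48.0 billion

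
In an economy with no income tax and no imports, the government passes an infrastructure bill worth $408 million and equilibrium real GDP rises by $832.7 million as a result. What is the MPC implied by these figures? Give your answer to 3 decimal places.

0.510

Implied spending multiplier k = ΔY/ΔG = 832.7/408 ≈ 2.0409.
Since k = 1/(1 − MPC), MPC = 1 − 1/k = 1 − ΔG/ΔY = 1 − 408/832.7 ≈ 0.510.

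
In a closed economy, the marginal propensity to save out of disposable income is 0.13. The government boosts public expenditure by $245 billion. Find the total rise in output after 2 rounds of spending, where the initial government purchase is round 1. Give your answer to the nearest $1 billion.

MPC = 1 − MPS = 1 − 0.13 = 0.87.
Round 1 adds ΔG = $245 billion; each later round is MPC = 0.87 times the previous.
After 2 rounds: 245 + 213.15 = ΔG·(1 − c^2)/(1 − c) = 245 × (1 − 0.7569)/0.13 ≈ $458 billion.

$458 billion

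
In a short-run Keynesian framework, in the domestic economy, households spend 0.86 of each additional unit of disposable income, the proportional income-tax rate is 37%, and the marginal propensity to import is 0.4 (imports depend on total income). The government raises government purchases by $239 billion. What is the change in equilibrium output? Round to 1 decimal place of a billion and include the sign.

Spending multiplier = 1/(1 − c(1−t) + m) = 1/(1 − 0.86×0.63 + 0.4) = 1/0.8582 ≈ 1.165.
ΔY = k × ΔG = (+$239 billion) / 0.8582 ≈ +$278.5 billion.

+$278.5 billion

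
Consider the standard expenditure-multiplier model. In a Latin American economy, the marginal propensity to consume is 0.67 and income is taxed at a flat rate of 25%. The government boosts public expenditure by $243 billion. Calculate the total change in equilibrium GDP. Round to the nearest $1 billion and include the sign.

+$488 billion

Spending multiplier = 1/(1 − c(1−t)) = 1/(1 − 0.67×0.75) = 1/0.4975 ≈ 2.01.
ΔY = k × ΔG = (+$243 billion) / 0.4975 ≈ +$488 billion.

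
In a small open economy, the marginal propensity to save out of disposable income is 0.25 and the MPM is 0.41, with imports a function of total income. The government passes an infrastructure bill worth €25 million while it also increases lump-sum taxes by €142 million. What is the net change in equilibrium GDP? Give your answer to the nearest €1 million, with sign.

MPC = 1 − MPS = 1 − 0.25 = 0.75.
Expenditure multiplier = 1/(1 − c + m) = 1/(1 − 0.75 + 0.41) = 1/0.66 ≈ 1.515.
ΔG contributes k·ΔG = (+€25 million) / 0.66 ≈ +€37.9 million.
ΔT of +€142 million changes first-round spending by −c·ΔT = −€106.5 million, contributing k·(−c·ΔT) = (−€106.5 million) / 0.66 ≈ −€161.4 million.
Net ΔY = k(ΔG − c·ΔT) = (−€81.5 million) / 0.66 ≈ −€123 million.

−€123 million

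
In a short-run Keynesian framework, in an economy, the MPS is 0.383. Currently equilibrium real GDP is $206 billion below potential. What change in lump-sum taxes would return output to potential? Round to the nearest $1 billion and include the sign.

MPC = 1 − MPS = 1 − 0.383 = 0.617.
Spending multiplier = 1/(1 − MPC) = 1/(1 − 0.617) = 1/0.383 ≈ 2.611.
Tax multiplier = −c·k = −0.617/0.383 ≈ −1.611. Need ΔY = +$206 billion, so ΔT = ΔY/(−c·k) = −(+$206 billion) × 0.383 / 0.617 ≈ −$128 billion.
The government should cut lump-sum taxes by $128 billion.

−$128 billion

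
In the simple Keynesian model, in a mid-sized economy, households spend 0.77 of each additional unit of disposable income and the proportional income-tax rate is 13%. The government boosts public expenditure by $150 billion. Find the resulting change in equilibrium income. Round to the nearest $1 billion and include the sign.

+$454 billion

Government-spending multiplier = 1/(1 − c(1−t)) = 1/(1 − 0.77×0.87) = 1/0.3301 ≈ 3.029.
ΔY = k × ΔG = (+$150 billion) / 0.3301 ≈ +$454 billion.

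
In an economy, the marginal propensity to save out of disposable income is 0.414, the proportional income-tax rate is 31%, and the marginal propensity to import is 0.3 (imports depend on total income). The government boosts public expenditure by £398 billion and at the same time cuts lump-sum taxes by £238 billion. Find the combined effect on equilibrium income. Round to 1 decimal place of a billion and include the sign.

+£600.1 billion

MPC = 1 − MPS = 1 − 0.414 = 0.586.
Expenditure multiplier = 1/(1 − c(1−t) + m) = 1/(1 − 0.586×0.69 + 0.3) = 1/0.89566 ≈ 1.116.
ΔG contributes k·ΔG = (+£398 billion) / 0.89566 ≈ +£444.4 billion.
ΔT of −£238 billion changes first-round spending by −c·ΔT = +£139.468 billion, contributing k·(−c·ΔT) = (+£139.468 billion) / 0.89566 ≈ +£155.7 billion.
Net ΔY = k(ΔG − c·ΔT) = (+£537.468 billion) / 0.89566 ≈ +£600.1 billion.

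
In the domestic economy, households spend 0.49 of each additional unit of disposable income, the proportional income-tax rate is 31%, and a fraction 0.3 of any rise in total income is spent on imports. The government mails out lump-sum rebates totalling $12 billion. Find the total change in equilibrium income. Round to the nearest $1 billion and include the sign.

+$6 billion

A lump-sum tax change of −$12 billion shifts disposable income by +$12 billion; first-round consumption changes by −c × ΔT = −0.49 × (−$12 billion) = +$5.88 billion.
Expenditure multiplier = 1/(1 − c(1−t) + m) = 1/(1 − 0.49×0.69 + 0.3) = 1/0.9619 ≈ 1.04.
The tax multiplier is −c × k ≈ −0.509, so ΔY = k × (−c·ΔT) = (+$5.88 billion) / 0.9619 ≈ +$6 billion.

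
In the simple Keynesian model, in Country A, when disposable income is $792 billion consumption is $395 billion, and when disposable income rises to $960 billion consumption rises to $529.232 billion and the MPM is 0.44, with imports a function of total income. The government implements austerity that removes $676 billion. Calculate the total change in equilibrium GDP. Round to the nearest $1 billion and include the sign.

MPC = ΔC/ΔYd = (529.232 − 395)/(960 − 792) = 134.232/168 = 0.799.
Government-spending multiplier = 1/(1 − c + m) = 1/(1 − 0.799 + 0.44) = 1/0.641 ≈ 1.56.
ΔY = k × ΔG = (−$676 billion) / 0.641 ≈ −$1,055 billion.

−$1,055 billion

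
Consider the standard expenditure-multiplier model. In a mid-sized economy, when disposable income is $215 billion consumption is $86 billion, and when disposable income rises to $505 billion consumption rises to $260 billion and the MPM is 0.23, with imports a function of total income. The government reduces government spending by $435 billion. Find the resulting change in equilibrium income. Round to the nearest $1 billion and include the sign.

−$690 billion

MPC = ΔC/ΔYd = (260 − 86)/(505 − 215) = 174/290 = 0.6.
Expenditure multiplier = 1/(1 − c + m) = 1/(1 − 0.6 + 0.23) = 1/0.63 ≈ 1.587.
ΔY = k × ΔG = (−$435 billion) / 0.63 ≈ −$690 billion.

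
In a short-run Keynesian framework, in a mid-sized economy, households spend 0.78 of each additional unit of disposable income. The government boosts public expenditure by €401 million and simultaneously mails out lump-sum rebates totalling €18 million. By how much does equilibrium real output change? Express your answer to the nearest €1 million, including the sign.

+€1,887 million

Expenditure multiplier = 1/(1 − MPC) = 1/(1 − 0.78) = 1/0.22 ≈ 4.545.
ΔG contributes k·ΔG = (+€401 million) / 0.22 ≈ +€1,822.7 million.
ΔT of −€18 million changes first-round spending by −c·ΔT = +€14.04 million, contributing k·(−c·ΔT) = (+€14.04 million) / 0.22 ≈ +€63.8 million.
Net ΔY = k(ΔG − c·ΔT) = (+€415.04 million) / 0.22 ≈ +€1,887 million.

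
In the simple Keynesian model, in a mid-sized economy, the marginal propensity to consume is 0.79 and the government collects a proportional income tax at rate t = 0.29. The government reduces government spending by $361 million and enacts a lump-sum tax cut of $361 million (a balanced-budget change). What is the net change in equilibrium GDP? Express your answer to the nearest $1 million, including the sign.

Expenditure multiplier = 1/(1 − c(1−t)) = 1/(1 − 0.79×0.71) = 1/0.4391 ≈ 2.277.
ΔG contributes k·ΔG = (−$361 million) / 0.4391 ≈ −$822.1 million.
ΔT of −$361 million changes first-round spending by −c·ΔT = +$285.19 million, contributing k·(−c·ΔT) = (+$285.19 million) / 0.4391 ≈ +$649.5 million.
Net ΔY = k(ΔG − c·ΔT) = (−$75.81 million) / 0.4391 ≈ −$173 million.

−$173 million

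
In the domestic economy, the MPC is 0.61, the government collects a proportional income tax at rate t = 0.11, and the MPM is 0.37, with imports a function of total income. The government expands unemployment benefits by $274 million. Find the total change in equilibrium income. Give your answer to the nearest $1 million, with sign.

The transfer change shifts disposable income by +$274 million, so first-round consumption changes by c·ΔTR = 0.61 × (+$274 million) = +$167.14 million.
Expenditure multiplier = 1/(1 − c(1−t) + m) = 1/(1 − 0.61×0.89 + 0.37) = 1/0.8271 ≈ 1.209.
The transfer multiplier is c × k ≈ 0.738, so ΔY = k × (c·ΔTR) = (+$167.14 million) / 0.8271 ≈ +$202 million.

+$202 million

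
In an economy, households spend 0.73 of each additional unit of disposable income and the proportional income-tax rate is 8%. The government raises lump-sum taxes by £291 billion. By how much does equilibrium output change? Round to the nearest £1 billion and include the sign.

−£647 billion

A lump-sum tax change of +£291 billion shifts disposable income by −£291 billion; first-round consumption changes by −c × ΔT = −0.73 × (+£291 billion) = −£212.43 billion.
Expenditure multiplier = 1/(1 − c(1−t)) = 1/(1 − 0.73×0.92) = 1/0.3284 ≈ 3.045.
The tax multiplier is −c × k ≈ −2.223, so ΔY = k × (−c·ΔT) = (−£212.43 billion) / 0.3284 ≈ −£647 billion.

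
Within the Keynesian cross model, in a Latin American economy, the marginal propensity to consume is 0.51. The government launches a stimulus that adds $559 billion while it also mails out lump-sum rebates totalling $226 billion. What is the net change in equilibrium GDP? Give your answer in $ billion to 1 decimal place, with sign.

+$1,376.0 billion

Expenditure multiplier = 1/(1 − MPC) = 1/(1 − 0.51) = 1/0.49 ≈ 2.041.
ΔG contributes k·ΔG = (+$559 billion) / 0.49 ≈ +$1,140.8 billion.
ΔT of −$226 billion changes first-round spending by −c·ΔT = +$115.26 billion, contributing k·(−c·ΔT) = (+$115.26 billion) / 0.49 ≈ +$235.2 billion.
Net ΔY = k(ΔG − c·ΔT) = (+$674.26 billion) / 0.49 ≈ +$1,376 billion.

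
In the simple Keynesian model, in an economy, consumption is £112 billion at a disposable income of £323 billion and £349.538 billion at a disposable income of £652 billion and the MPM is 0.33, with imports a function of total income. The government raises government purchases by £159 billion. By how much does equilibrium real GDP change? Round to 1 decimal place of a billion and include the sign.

MPC = ΔC/ΔYd = (349.538 − 112)/(652 − 323) = 237.538/329 = 0.722.
Government-spending multiplier = 1/(1 − c + m) = 1/(1 − 0.722 + 0.33) = 1/0.608 ≈ 1.645.
ΔY = k × ΔG = (+£159 billion) / 0.608 ≈ +£261.5 billion.

+£261.5 billion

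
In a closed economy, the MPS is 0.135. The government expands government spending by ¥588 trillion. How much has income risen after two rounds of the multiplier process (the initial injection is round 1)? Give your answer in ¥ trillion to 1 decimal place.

¥1,096.6 trillion

MPC = 1 − MPS = 1 − 0.135 = 0.865.
Round 1 adds ΔG = ¥588 trillion; each later round is MPC = 0.865 times the previous.
After 2 rounds: 588 + 508.62 = ΔG·(1 − c^2)/(1 − c) = 588 × (1 − 0.748225)/0.135 ≈ ¥1,096.6 trillion.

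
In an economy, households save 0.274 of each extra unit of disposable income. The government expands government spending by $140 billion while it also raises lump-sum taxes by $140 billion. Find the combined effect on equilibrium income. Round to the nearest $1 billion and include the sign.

+$140 billion

MPC = 1 − MPS = 1 − 0.274 = 0.726.
Expenditure multiplier = 1/(1 − MPC) = 1/(1 − 0.726) = 1/0.274 ≈ 3.65.
ΔG contributes k·ΔG = (+$140 billion) / 0.274 ≈ +$510.9 billion.
ΔT of +$140 billion changes first-round spending by −c·ΔT = −$101.64 billion, contributing k·(−c·ΔT) = (−$101.64 billion) / 0.274 ≈ −$370.9 billion.
With ΔG = ΔT and no other leakages, the balanced-budget multiplier is 1, so ΔY = ΔG = +$140 billion.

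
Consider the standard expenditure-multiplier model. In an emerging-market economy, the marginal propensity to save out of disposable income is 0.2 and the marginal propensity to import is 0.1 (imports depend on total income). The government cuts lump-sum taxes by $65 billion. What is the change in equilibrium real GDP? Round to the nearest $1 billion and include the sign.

MPC = 1 − MPS = 1 − 0.2 = 0.8.
A lump-sum tax change of −$65 billion shifts disposable income by +$65 billion; first-round consumption changes by −c × ΔT = −0.8 × (−$65 billion) = +$52 billion.
Expenditure multiplier = 1/(1 − c + m) = 1/(1 − 0.8 + 0.1) = 1/0.3 ≈ 3.333.
The tax multiplier is −c × k ≈ −2.667, so ΔY = k × (−c·ΔT) = (+$52 billion) / 0.3 ≈ +$173 billion.

+$173 billion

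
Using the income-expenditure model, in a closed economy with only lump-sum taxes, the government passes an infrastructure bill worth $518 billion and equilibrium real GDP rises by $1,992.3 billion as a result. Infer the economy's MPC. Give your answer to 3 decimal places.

0.740

Implied spending multiplier k = ΔY/ΔG = 1,992.3/518 ≈ 3.8461.
Since k = 1/(1 − MPC), MPC = 1 − 1/k = 1 − ΔG/ΔY = 1 − 518/1,992.3 ≈ 0.740.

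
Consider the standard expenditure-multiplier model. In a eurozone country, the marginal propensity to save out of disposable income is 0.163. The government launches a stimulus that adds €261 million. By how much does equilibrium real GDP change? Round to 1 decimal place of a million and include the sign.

MPC = 1 − MPS = 1 − 0.163 = 0.837.
Spending multiplier = 1/(1 − MPC) = 1/(1 − 0.837) = 1/0.163 ≈ 6.135.
ΔY = k × ΔG = (+€261 million) / 0.163 ≈ +€1,601.2 million.

+€1,601.2 million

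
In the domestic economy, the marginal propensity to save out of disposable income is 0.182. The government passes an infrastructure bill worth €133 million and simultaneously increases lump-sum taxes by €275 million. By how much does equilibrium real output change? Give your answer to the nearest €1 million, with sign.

MPC = 1 − MPS = 1 − 0.182 = 0.818.
Expenditure multiplier = 1/(1 − MPC) = 1/(1 − 0.818) = 1/0.182 ≈ 5.495.
ΔG contributes k·ΔG = (+€133 million) / 0.182 ≈ +€730.8 million.
ΔT of +€275 million changes first-round spending by −c·ΔT = −€224.95 million, contributing k·(−c·ΔT) = (−€224.95 million) / 0.182 ≈ −€1,236 million.
Net ΔY = k(ΔG − c·ΔT) = (−€91.95 million) / 0.182 ≈ −€505 million.

−€505 million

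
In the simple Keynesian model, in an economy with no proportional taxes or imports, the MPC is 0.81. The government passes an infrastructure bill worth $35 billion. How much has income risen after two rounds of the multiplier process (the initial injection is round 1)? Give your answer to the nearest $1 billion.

Round 1 adds ΔG = $35 billion; each later round is MPC = 0.81 times the previous.
After 2 rounds: 35 + 28.35 = ΔG·(1 − c^2)/(1 − c) = 35 × (1 − 0.6561)/0.19 ≈ $63 billion.

$63 billion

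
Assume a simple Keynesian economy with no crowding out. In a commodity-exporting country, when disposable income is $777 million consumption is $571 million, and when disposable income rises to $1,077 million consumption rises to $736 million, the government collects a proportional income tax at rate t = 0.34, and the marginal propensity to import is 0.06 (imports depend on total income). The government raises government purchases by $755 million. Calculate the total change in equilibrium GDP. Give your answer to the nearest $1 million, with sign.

MPC = ΔC/ΔYd = (736 − 571)/(1,077 − 777) = 165/300 = 0.55.
Expenditure multiplier = 1/(1 − c(1−t) + m) = 1/(1 − 0.55×0.66 + 0.06) = 1/0.697 ≈ 1.435.
ΔY = k × ΔG = (+$755 million) / 0.697 ≈ +$1,083 million.

+$1,083 million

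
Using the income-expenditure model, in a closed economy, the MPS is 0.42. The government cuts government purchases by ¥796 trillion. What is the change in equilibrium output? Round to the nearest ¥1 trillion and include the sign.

MPC = 1 − MPS = 1 − 0.42 = 0.58.
Expenditure multiplier = 1/(1 − MPC) = 1/(1 − 0.58) = 1/0.42 ≈ 2.381.
ΔY = k × ΔG = (−¥796 trillion) / 0.42 ≈ −¥1,895 trillion.

−¥1,895 trillion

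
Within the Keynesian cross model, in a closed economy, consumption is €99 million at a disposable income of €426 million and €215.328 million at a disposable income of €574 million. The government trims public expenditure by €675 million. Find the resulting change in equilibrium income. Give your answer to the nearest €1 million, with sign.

−€3,154 million

MPC = ΔC/ΔYd = (215.328 − 99)/(574 − 426) = 116.328/148 = 0.786.
Expenditure multiplier = 1/(1 − MPC) = 1/(1 − 0.786) = 1/0.214 ≈ 4.673.
ΔY = k × ΔG = (−€675 million) / 0.214 ≈ −€3,154 million.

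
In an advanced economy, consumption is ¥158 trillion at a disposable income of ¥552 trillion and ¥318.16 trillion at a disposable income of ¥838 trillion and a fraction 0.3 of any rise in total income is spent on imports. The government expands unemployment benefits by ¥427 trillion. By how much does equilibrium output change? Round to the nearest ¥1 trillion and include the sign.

+¥323 trillion

MPC = ΔC/ΔYd = (318.16 − 158)/(838 − 552) = 160.16/286 = 0.56.
The transfer change shifts disposable income by +¥427 trillion, so first-round consumption changes by c·ΔTR = 0.56 × (+¥427 trillion) = +¥239.12 trillion.
Expenditure multiplier = 1/(1 − c + m) = 1/(1 − 0.56 + 0.3) = 1/0.74 ≈ 1.351.
The transfer multiplier is c × k ≈ 0.757, so ΔY = k × (c·ΔTR) = (+¥239.12 trillion) / 0.74 ≈ +¥323 trillion.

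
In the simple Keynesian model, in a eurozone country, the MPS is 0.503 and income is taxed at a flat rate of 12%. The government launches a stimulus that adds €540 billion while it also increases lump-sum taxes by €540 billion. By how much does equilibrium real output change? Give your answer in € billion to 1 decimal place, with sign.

+€482.8 billion

MPC = 1 − MPS = 1 − 0.503 = 0.497.
Expenditure multiplier = 1/(1 − c(1−t)) = 1/(1 − 0.497×0.88) = 1/0.56264 ≈ 1.777.
ΔG contributes k·ΔG = (+€540 billion) / 0.56264 ≈ +€959.8 billion.
ΔT of +€540 billion changes first-round spending by −c·ΔT = −€268.38 billion, contributing k·(−c·ΔT) = (−€268.38 billion) / 0.56264 ≈ −€477 billion.
Net ΔY = k(ΔG − c·ΔT) = (+€271.62 billion) / 0.56264 ≈ +€482.8 billion.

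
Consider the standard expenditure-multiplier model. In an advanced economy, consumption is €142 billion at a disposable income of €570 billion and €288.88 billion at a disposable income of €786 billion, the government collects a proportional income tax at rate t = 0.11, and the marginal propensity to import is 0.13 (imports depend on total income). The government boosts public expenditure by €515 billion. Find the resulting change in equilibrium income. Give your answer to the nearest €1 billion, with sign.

MPC = ΔC/ΔYd = (288.88 − 142)/(786 − 570) = 146.88/216 = 0.68.
Government-spending multiplier = 1/(1 − c(1−t) + m) = 1/(1 − 0.68×0.89 + 0.13) = 1/0.5248 ≈ 1.905.
ΔY = k × ΔG = (+€515 billion) / 0.5248 ≈ +€981 billion.

+€981 billion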